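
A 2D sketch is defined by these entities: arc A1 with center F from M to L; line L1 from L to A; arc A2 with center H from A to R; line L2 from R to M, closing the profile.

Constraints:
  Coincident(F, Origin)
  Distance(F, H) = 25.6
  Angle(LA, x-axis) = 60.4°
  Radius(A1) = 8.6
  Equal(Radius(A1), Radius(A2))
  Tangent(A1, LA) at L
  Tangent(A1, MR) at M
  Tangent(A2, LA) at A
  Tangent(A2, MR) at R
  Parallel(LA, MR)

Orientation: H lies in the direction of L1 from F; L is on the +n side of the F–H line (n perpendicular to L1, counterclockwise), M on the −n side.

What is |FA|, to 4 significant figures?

27.01

The slot axis is L1's direction at 60.4°, so u = (cos 60.4°, sin 60.4°) = (0.4939, 0.8695) and n = (−sin 60.4°, cos 60.4°) = (-0.8695, 0.4939). F is at the origin and H lies 25.6 along u from F, so H = 25.6·u = (12.64, 22.26). Tangency of A1 to both parallel lines with radius 8.6 puts L and M at F ± 8.6·n: L = (-7.478, 4.248), M = (7.478, -4.248). Equal radii place A and R the same way about H: A = H + 8.6·n = (5.167, 26.51), R = H − 8.6·n = (20.12, 18.01). Then |FA| = |A − F| = 27.01.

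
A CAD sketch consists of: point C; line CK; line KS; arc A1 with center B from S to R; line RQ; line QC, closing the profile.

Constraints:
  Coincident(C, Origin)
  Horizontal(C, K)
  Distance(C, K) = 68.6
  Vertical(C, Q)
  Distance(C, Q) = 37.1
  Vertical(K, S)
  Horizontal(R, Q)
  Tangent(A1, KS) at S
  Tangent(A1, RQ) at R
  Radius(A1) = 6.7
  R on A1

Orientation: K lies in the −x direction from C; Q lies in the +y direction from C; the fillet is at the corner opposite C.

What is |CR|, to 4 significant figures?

72.17

C is at the origin; C and K share the same y with |CK| = 68.6 and K on the −x side, so K = (-68.60, 0.000). CQ is vertical with |CQ| = 37.1 and Q on the +y side, so Q = (0.000, 37.10). The virtual corner opposite C is at (-68.60, 37.10). Since A1 is tangent to KS there, BS ⟂ KS and A1 meets RQ tangentially, so BR is at right angles to RQ, with radius 6.7, so the center B sits 6.7 in from both sides at B = (-61.90, 30.40). That places the tangent points at S = (-68.60, 30.40) on KS and R = (-61.90, 37.10) on RQ. Then |CR| = |R − C| = 72.17.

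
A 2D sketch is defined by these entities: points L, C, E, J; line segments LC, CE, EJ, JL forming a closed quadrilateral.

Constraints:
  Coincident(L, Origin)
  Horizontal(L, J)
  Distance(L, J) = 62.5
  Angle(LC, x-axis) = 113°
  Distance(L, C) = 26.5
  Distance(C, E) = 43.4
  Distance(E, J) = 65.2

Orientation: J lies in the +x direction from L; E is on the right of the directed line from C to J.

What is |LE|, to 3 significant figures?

17.8

L is at the origin; LJ is horizontal with |LJ| = 62.5 and J in +x, so J = (62.5, 0). LC runs at 113.0° with |LC| = 26.5, so C = (-10.4, 24.4). E is determined by |CE| = 43.4 and |EJ| = 65.2 together: it lies at the intersection of circle(C, 43.4) and circle(J, 65.2). With |CJ| = 76.8, the foot of the radical line on CJ is 23.0 from C and the perpendicular offset is √(43.4² − 23.0²) = 36.8. Taking the right-of-CJ solution: E = (-0.221, -17.8).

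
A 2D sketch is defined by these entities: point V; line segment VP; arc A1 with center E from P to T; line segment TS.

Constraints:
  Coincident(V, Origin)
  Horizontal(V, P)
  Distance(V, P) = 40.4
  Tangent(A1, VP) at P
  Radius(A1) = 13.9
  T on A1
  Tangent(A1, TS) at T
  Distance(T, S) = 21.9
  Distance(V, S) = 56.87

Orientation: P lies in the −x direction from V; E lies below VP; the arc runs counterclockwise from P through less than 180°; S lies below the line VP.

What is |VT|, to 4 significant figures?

56.35

Checks: ∠(EP, PV) = 90.00° ✓; |ET| = 13.90 ✓; ∠(ET, TS) = 90.00° ✓; |TS| = 21.90 ✓; |VS| = 56.87 ✓.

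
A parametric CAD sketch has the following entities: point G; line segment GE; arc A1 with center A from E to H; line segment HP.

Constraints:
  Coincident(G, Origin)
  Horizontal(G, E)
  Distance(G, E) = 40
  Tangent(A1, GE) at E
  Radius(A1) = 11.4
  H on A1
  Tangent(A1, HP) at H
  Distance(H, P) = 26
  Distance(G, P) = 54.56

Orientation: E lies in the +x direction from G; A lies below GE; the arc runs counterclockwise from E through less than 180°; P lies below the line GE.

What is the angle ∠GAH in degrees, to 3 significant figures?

34.4°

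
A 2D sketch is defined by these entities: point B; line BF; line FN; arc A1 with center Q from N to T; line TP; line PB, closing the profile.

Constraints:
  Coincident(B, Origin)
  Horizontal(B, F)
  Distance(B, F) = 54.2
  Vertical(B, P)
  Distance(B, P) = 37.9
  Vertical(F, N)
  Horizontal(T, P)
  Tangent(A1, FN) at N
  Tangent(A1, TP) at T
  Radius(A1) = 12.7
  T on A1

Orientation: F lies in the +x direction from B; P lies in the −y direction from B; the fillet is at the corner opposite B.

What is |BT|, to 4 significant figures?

56.20

B is at the origin; B and F share the same y with |BF| = 54.2 and F on the +x side, so F = (54.20, 0.000). B and P share the same x with |BP| = 37.9 and P on the −y side, so P = (0.000, -37.90). The virtual corner opposite B is at (54.20, -37.90). Tangency of A1 to FN means the radius QN is perpendicular to FN and tangency of A1 to TP means the radius QT is perpendicular to TP, with radius 12.7, so the center Q sits 12.7 in from both sides at Q = (41.50, -25.20). That places the tangent points at N = (54.20, -25.20) on FN and T = (41.50, -37.90) on TP. Then |BT| = |T − B| = 56.20.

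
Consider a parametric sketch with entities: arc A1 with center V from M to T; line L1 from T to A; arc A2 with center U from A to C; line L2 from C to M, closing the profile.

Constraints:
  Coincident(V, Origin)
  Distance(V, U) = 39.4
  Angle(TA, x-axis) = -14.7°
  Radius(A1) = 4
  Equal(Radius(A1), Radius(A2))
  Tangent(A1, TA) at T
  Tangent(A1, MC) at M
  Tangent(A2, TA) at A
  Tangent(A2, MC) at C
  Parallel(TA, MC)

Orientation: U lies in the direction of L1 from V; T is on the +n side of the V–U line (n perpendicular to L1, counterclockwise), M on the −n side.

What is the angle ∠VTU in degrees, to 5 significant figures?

84.203°

V is at the origin and U lies 39.4 along u from V, so U = 39.4·u = (38.110, -9.9981). Tangency of A1 to both parallel lines with radius 4.0 puts T and M at V ± 4.0·n: T = (1.0150, 3.8691), M = (-1.0150, -3.8691). Then cos ∠VTU = TV·TU / (|TV||TU|), giving 84.203°.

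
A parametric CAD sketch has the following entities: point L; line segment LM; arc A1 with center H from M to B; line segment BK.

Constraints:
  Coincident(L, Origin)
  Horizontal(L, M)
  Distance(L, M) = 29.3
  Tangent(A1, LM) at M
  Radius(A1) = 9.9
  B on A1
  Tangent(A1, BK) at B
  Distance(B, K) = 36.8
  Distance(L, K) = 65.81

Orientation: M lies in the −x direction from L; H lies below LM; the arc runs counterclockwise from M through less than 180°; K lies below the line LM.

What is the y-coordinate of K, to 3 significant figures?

-40.7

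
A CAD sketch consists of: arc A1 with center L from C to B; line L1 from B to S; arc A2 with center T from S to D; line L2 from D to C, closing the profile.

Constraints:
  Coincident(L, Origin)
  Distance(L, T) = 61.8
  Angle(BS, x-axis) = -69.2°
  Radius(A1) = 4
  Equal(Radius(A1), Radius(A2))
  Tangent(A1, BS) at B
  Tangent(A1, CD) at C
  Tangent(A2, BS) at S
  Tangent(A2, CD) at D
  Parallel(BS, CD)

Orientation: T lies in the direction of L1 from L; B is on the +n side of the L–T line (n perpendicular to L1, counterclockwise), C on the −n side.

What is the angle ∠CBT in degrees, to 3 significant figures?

86.3°

The slot axis is L1's direction at -69.2°, so u = (cos -69.2°, sin -69.2°) = (0.355, -0.935) and n = (−sin -69.2°, cos -69.2°) = (0.935, 0.355). L is at the origin and T lies 61.8 along u from L, so T = 61.8·u = (21.9, -57.8). Tangency of A1 to both parallel lines with radius 4.0 puts B and C at L ± 4.0·n: B = (3.74, 1.42), C = (-3.74, -1.42). Then cos ∠CBT = BC·BT / (|BC||BT|), giving 86.3°.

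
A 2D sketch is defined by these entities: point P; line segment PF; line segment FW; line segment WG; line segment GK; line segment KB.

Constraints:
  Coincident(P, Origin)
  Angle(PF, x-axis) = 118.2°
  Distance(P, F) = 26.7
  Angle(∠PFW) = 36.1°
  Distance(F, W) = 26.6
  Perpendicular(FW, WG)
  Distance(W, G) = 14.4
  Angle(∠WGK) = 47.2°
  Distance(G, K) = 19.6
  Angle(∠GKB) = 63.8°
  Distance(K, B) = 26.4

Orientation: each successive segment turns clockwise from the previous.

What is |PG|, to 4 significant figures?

5.200

P is at the origin; PF runs at 118.2° with length 26.7, so F = (-12.62, 23.53). ∠PFW = 36.1° gives FW at -25.70° from the x-axis; with |FW| = 26.6, W = (11.35, 12.00). FW ⟂ WG, so WG runs at -115.7°; with |WG| = 14.4, G = (5.107, -0.9800). Then |PG| = |G − P| = 5.200.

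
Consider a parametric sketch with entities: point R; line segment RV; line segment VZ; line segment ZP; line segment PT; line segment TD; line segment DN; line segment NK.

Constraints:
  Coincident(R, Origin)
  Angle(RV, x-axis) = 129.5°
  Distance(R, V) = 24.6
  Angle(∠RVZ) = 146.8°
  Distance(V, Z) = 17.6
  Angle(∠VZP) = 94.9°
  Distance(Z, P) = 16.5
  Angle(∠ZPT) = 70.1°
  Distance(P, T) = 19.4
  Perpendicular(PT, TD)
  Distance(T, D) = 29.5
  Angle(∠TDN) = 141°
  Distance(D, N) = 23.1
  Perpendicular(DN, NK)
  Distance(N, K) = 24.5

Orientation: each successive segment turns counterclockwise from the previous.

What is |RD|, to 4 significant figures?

41.77

∠ZPT = 70.1° gives PT at -2.300° from the x-axis; with |PT| = 19.4, T = (-19.30, 8.160). PT is perpendicular to TD, so TD runs at 87.70°; with |TD| = 29.5, D = (-18.12, 37.64). Then |RD| = |D − R| = 41.77.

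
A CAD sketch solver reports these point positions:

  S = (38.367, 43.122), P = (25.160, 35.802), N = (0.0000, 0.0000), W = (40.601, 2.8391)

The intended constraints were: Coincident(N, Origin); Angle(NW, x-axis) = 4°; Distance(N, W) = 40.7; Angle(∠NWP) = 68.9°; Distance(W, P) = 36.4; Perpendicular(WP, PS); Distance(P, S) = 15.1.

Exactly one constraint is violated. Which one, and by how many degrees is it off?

Perpendicular(WP, PS) — off by 3.90°.

N = (0.00, 0.00) ✓; NW at 4.000° ✓; |NW| = 40.70 ✓; ∠NWP = 68.90° ✓; |WP| = 36.40 ✓; ∠(WP, PS) = 86.10° ✗; |PS| = 15.10 ✓.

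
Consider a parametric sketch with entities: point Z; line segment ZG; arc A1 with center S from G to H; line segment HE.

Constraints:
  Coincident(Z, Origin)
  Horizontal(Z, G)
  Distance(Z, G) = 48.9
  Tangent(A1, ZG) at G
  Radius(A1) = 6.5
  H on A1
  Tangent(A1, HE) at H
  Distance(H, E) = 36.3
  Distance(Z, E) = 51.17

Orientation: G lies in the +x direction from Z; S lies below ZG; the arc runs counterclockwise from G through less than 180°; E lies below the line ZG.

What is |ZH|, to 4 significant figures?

42.92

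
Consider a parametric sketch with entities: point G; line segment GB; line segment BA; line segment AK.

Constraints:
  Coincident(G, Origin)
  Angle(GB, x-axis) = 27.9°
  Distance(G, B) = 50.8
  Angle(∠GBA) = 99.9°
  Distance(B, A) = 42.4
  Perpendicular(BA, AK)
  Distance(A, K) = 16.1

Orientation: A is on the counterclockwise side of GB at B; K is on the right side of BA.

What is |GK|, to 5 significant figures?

83.604

∠GBA = 99.9°, so BA runs at 27.9° + (180° − 99.9°) = 108.00° from the x-axis; with |BA| = 42.4, A = B + 42.4·(cos 108.00°, sin 108.00°) = (31.793, 64.096). BA is perpendicular to AK; with |AK| = 16.1 on the right of BA, K = A + 16.1·(0.95106, 0.30902) = (47.105, 69.071). Then |GK| = |K − G| = 83.604.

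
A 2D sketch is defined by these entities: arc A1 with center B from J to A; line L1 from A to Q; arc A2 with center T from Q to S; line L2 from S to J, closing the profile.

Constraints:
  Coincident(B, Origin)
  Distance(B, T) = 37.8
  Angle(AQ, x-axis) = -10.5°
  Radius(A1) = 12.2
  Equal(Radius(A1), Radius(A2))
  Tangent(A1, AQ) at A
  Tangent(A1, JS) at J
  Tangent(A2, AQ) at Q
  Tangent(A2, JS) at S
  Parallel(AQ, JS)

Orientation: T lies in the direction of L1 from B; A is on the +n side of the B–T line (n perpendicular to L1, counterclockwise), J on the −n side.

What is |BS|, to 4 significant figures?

39.72

The slot axis is L1's direction at -10.5°, so u = (cos -10.5°, sin -10.5°) = (0.9833, -0.1822) and n = (−sin -10.5°, cos -10.5°) = (0.1822, 0.9833). B is at the origin and T lies 37.8 along u from B, so T = 37.8·u = (37.17, -6.889). Tangency of A1 to both parallel lines with radius 12.2 puts A and J at B ± 12.2·n: A = (2.223, 12.00), J = (-2.223, -12.00). Equal radii place Q and S the same way about T: Q = T + 12.2·n = (39.39, 5.107), S = T − 12.2·n = (34.94, -18.88). Then |BS| = |S − B| = 39.72.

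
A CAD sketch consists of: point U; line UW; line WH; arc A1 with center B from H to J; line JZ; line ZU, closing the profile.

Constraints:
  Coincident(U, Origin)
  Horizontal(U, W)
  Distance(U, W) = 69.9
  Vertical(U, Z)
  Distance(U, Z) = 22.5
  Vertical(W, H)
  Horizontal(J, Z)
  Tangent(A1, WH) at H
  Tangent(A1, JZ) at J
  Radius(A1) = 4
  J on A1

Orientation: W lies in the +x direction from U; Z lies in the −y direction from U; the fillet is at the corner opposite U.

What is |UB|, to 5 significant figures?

68.447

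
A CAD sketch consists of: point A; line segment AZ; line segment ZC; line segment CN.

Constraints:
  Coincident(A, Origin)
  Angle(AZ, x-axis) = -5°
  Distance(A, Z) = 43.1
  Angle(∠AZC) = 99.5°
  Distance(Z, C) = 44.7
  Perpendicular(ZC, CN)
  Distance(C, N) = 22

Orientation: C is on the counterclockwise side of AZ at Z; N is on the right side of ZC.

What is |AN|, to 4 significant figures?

82.74

A is at the origin; AZ runs at -5.0° with length 43.1, so Z = 43.1·(cos -5.0°, sin -5.0°) = (42.94, -3.756). ∠AZC = 99.5°, so ZC runs at -5.0° + (180° − 99.5°) = 75.50° from the x-axis; with |ZC| = 44.7, C = Z + 44.7·(cos 75.50°, sin 75.50°) = (54.13, 39.52). ZC is perpendicular to CN; with |CN| = 22.0 on the right of ZC, N = C + 22.0·(0.9681, -0.2504) = (75.43, 34.01). Then |AN| = |N − A| = 82.74.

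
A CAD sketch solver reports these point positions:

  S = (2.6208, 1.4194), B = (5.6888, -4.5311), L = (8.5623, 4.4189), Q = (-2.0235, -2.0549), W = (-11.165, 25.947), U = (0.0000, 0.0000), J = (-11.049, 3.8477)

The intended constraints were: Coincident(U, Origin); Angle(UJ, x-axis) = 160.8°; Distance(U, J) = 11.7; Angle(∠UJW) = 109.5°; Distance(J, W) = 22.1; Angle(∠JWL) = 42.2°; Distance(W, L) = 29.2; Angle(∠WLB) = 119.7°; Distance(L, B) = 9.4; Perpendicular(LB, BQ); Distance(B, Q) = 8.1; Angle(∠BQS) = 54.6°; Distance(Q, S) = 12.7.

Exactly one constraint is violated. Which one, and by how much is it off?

Distance(Q, S) = 12.7 — off by 6.90.

U = (0.00, 0.00) ✓; UJ at 160.8° ✓; |UJ| = 11.70 ✓; ∠UJW = 109.5° ✓; |JW| = 22.10 ✓; ∠JWL = 42.20° ✓; |WL| = 29.20 ✓; ∠WLB = 119.7° ✓; |LB| = 9.400 ✓; ∠(LB, BQ) = 90.00° ✓; |BQ| = 8.100 ✓; ∠BQS = 54.60° ✓; |QS| = 5.800 ✗.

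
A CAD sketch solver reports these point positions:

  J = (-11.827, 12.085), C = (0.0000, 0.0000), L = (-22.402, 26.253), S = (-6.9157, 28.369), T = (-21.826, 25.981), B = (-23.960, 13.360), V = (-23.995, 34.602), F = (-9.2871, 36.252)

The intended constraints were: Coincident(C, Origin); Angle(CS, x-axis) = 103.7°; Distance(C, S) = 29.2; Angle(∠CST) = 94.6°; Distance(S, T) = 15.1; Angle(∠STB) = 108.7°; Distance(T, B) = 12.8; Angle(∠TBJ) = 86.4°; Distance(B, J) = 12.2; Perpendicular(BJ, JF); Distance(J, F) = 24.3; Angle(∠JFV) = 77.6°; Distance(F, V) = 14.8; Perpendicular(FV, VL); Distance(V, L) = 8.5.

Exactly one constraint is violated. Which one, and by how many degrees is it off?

Perpendicular(FV, VL) — off by 4.40°.

C = (0.00, 0.00) ✓; CS at 103.7° ✓; |CS| = 29.20 ✓; ∠CST = 94.60° ✓; |ST| = 15.10 ✓; ∠STB = 108.7° ✓; |TB| = 12.80 ✓; ∠TBJ = 86.40° ✓; |BJ| = 12.20 ✓; ∠(BJ, JF) = 90.00° ✓; |JF| = 24.30 ✓; ∠JFV = 77.60° ✓; |FV| = 14.80 ✓; ∠(FV, VL) = 94.40° ✗; |VL| = 8.500 ✓.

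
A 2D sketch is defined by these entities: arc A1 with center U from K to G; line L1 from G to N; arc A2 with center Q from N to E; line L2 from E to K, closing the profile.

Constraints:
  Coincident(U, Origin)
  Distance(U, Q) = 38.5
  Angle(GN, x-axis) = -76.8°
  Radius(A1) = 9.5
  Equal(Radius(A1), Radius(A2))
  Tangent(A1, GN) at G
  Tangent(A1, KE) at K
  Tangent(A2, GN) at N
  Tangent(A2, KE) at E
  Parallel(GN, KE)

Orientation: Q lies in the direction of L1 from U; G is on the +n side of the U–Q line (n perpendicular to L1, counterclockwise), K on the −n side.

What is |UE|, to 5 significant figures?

39.655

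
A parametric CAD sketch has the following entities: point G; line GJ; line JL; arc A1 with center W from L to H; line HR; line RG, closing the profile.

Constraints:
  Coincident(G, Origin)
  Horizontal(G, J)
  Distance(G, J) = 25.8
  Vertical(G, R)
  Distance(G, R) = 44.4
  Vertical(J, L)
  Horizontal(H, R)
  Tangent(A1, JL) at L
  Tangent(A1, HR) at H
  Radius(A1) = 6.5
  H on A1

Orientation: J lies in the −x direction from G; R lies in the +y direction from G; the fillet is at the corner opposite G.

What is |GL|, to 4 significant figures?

45.85

G is at the origin; GJ is horizontal with |GJ| = 25.8 and J on the −x side, so J = (-25.80, 0.000). G and R share the same x with |GR| = 44.4 and R on the +y side, so R = (0.000, 44.40). The virtual corner opposite G is at (-25.80, 44.40). The tangent condition forces WL to be normal to JL and since A1 is tangent to HR there, WH ⟂ HR, with radius 6.5, so the center W sits 6.5 in from both sides at W = (-19.30, 37.90). That places the tangent points at L = (-25.80, 37.90) on JL and H = (-19.30, 44.40) on HR. Then |GL| = |L − G| = 45.85.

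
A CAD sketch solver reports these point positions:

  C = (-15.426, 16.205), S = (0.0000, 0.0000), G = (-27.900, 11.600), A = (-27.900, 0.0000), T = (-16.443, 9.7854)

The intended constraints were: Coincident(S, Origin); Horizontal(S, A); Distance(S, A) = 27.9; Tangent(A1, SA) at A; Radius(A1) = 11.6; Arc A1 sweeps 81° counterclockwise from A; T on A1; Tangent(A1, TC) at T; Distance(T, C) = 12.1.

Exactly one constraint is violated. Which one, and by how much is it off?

Distance(T, C) = 12.1 — off by 5.60.

S = (0.00, 0.00) ✓; S.y = 0.00, A.y = 0.00 ✓; |SA| = 27.90 ✓; ∠(GA, AS) = 90.00° ✓; |GA| = 11.60 ✓; bearing(G→T) − bearing(G→A) = 81.00° ✓; |GT| = 11.60 ✓; ∠(GT, TC) = 90.00° ✓; |TC| = 6.500 ✗.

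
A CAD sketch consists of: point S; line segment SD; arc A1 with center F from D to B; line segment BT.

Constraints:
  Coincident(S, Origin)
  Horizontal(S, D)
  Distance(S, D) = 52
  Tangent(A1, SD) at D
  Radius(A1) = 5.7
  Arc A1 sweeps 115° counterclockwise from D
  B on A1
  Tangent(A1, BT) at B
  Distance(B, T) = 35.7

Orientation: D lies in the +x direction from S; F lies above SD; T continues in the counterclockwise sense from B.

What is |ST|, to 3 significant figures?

58.4

S is at the origin; S and D share the same y with |SD| = 52.0 and D on the +x side, so D = (52.0, 0.00). A1 meets SD tangentially, so FD is at right angles to SD, so F = D + (0, 5.7) = (52.0, 5.70). On A1, D sits at bearing -90° from F; a 115° counterclockwise sweep puts B at bearing 25°, so B = F + 5.7·(cos 25°, sin 25°) = (57.2, 8.11). Tangency of A1 to BT means the radius FB is perpendicular to BT, so BT runs along (−sin 25°, cos 25°); with |BT| = 35.7, T = (42.1, 40.5). Then |ST| = |T − S| = 58.4.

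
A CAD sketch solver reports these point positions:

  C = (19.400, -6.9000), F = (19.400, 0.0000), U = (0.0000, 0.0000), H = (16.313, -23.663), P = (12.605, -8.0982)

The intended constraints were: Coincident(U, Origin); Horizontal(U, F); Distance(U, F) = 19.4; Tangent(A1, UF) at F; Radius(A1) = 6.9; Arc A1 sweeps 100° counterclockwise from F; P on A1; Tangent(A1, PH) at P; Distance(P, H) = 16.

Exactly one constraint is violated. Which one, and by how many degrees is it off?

Tangent(A1, PH) at P — off by 3.40°.

U = (0.00, 0.00) ✓; U.y = 0.00, F.y = 0.00 ✓; |UF| = 19.40 ✓; ∠(CF, FU) = 90.00° ✓; |CF| = 6.900 ✓; bearing(C→P) − bearing(C→F) = 100.0° ✓; |CP| = 6.900 ✓; ∠(CP, PH) = 86.60° ✗; |PH| = 16.00 ✓.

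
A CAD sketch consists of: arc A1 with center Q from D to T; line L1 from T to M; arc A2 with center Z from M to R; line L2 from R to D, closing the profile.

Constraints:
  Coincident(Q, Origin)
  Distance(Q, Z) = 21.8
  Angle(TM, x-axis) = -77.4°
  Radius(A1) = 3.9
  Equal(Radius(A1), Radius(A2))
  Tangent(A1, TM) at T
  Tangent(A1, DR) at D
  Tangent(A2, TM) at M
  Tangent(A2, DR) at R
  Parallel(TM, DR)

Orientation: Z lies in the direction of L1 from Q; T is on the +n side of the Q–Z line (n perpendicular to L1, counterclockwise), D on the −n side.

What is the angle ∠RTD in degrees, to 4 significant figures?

70.31°

The slot axis is L1's direction at -77.4°, so u = (cos -77.4°, sin -77.4°) = (0.2181, -0.9759) and n = (−sin -77.4°, cos -77.4°) = (0.9759, 0.2181). Q is at the origin and Z lies 21.8 along u from Q, so Z = 21.8·u = (4.756, -21.27). Tangency of A1 to both parallel lines with radius 3.9 puts T and D at Q ± 3.9·n: T = (3.806, 0.8508), D = (-3.806, -0.8508). Equal radii place M and R the same way about Z: M = Z + 3.9·n = (8.562, -20.42), R = Z − 3.9·n = (0.9494, -22.13). Then cos ∠RTD = TR·TD / (|TR||TD|), giving 70.31°.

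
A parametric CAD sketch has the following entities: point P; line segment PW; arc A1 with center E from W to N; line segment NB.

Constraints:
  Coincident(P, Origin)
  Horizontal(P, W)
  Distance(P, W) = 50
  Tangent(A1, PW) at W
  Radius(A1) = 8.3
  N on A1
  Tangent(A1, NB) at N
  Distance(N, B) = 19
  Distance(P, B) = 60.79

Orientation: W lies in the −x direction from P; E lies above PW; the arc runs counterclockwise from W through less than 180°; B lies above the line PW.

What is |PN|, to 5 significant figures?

44.967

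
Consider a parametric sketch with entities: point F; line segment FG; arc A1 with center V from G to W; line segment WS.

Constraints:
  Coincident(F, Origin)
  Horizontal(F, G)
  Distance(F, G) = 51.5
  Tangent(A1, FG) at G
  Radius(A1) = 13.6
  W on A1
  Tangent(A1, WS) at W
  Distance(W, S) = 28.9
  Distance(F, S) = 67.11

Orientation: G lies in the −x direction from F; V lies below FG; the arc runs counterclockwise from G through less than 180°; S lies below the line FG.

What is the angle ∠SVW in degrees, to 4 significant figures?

64.80°

F is at the origin; F and G share the same y with |FG| = 51.5 and G on the −x side, so G = (-51.50, 0.000). Since A1 is tangent to FG there, VG ⟂ FG, so V = G + (0, -13.6) = (-51.50, -13.60). Since VW ⟂ WS (tangency), |VS| = √(13.6² + 28.9²) = 31.94 regardless of where W sits on A1. So S lies on both circle(F, 67.11) and circle(V, 31.94); the below-FG intersection is S = (-49.36, -45.47). W is the foot of the tangent from S: W = (-63.39, -20.20).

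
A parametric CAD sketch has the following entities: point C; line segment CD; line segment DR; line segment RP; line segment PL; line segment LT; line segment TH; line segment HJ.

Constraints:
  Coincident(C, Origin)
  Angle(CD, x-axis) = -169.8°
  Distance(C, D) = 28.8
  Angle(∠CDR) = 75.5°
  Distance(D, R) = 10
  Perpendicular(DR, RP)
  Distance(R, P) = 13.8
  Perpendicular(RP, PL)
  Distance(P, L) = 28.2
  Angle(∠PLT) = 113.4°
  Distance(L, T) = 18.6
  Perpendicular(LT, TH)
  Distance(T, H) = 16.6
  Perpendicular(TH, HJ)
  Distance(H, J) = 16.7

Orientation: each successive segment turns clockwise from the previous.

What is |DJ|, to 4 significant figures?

6.610

LT ⟂ TH, so TH runs at 109.1°; with |TH| = 16.6, H = (-38.96, -14.68). TH ⟂ HJ, so HJ runs at 19.10°; with |HJ| = 16.7, J = (-23.18, -9.219). Then |DJ| = |J − D| = 6.610.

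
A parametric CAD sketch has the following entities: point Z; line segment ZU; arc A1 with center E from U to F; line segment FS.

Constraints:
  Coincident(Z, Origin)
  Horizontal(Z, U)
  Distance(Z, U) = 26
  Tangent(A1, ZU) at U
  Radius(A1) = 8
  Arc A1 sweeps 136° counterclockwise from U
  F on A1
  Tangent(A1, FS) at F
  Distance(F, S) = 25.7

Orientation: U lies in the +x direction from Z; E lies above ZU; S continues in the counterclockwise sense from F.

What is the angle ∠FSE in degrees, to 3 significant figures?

17.3°

On A1, U sits at bearing -90° from E; a 136° counterclockwise sweep puts F at bearing 46°, so F = E + 8.0·(cos 46°, sin 46°) = (31.6, 13.8). Since A1 is tangent to FS there, EF ⟂ FS, so FS runs along (−sin 46°, cos 46°); with |FS| = 25.7, S = (13.1, 31.6). Then cos ∠FSE = SF·SE / (|SF||SE|), giving 17.3°.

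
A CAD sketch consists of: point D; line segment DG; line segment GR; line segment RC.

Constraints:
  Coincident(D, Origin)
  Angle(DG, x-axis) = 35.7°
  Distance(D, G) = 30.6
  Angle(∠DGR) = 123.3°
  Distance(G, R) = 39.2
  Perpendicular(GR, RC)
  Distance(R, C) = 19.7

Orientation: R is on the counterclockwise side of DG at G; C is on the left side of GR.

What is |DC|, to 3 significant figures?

56.3

∠DGR = 123.3°, so GR runs at 35.7° + (180° − 123.3°) = 92.4° from the x-axis; with |GR| = 39.2, R = G + 39.2·(cos 92.4°, sin 92.4°) = (23.2, 57.0). The perpendicularity gives RC at right angles to GR; with |RC| = 19.7 on the left of GR, C = R + 19.7·(-0.999, -0.0419) = (3.53, 56.2). Then |DC| = |C − D| = 56.3.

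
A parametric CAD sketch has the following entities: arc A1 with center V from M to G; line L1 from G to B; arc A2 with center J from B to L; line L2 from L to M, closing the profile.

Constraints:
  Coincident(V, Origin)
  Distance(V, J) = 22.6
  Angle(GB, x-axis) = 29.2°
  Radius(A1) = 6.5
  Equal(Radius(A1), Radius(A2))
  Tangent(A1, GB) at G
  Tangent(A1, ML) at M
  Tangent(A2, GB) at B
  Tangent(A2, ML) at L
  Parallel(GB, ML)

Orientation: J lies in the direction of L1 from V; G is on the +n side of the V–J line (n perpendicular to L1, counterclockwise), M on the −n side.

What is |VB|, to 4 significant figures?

23.52

Tangency of A1 to both parallel lines with radius 6.5 puts G and M at V ± 6.5·n: G = (-3.171, 5.674), M = (3.171, -5.674). Equal radii place B and L the same way about J: B = J + 6.5·n = (16.56, 16.70), L = J − 6.5·n = (22.90, 5.352). Then |VB| = |B − V| = 23.52.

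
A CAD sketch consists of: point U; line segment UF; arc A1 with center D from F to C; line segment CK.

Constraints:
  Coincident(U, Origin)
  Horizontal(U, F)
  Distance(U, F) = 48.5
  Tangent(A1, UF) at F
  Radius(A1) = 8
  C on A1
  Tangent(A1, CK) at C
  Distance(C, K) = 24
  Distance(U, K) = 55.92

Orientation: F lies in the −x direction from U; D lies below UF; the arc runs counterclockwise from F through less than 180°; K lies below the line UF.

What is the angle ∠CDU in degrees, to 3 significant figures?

163°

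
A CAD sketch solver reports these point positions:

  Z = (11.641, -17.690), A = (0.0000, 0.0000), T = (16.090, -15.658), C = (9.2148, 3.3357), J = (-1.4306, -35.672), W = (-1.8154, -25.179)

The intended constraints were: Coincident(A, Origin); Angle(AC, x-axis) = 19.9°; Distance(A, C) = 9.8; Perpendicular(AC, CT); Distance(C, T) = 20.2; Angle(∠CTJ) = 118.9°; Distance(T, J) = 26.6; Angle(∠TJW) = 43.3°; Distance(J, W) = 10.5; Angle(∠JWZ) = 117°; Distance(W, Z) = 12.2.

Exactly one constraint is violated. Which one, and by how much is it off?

Distance(W, Z) = 12.2 — off by 3.20.

A = (0.00, 0.00) ✓; AC at 19.90° ✓; |AC| = 9.800 ✓; ∠(AC, CT) = 90.00° ✓; |CT| = 20.20 ✓; ∠CTJ = 118.9° ✓; |TJ| = 26.60 ✓; ∠TJW = 43.30° ✓; |JW| = 10.50 ✓; ∠JWZ = 117.0° ✓; |WZ| = 15.40 ✗.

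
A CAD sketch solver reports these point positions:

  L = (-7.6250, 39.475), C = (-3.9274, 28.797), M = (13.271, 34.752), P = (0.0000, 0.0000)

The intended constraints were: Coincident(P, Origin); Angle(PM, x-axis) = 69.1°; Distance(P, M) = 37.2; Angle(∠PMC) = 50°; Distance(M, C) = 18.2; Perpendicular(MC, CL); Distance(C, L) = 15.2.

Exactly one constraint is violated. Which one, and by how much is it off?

Distance(C, L) = 15.2 — off by 3.90.

P = (0.00, 0.00) ✓; PM at 69.10° ✓; |PM| = 37.20 ✓; ∠PMC = 50.00° ✓; |MC| = 18.20 ✓; ∠(MC, CL) = 90.00° ✓; |CL| = 11.30 ✗.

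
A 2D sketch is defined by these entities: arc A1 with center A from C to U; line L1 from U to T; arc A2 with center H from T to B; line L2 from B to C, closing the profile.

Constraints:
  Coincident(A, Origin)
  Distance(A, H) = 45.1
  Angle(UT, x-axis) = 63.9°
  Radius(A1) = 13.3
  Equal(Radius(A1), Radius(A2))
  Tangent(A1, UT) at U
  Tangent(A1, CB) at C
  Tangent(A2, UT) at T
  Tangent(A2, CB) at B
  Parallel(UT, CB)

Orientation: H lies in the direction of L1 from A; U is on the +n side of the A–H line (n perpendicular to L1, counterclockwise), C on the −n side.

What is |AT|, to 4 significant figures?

47.02

Tangency of A1 to both parallel lines with radius 13.3 puts U and C at A ± 13.3·n: U = (-11.94, 5.851), C = (11.94, -5.851). Equal radii place T and B the same way about H: T = H + 13.3·n = (7.897, 46.35), B = H − 13.3·n = (31.79, 34.65). Then |AT| = |T − A| = 47.02.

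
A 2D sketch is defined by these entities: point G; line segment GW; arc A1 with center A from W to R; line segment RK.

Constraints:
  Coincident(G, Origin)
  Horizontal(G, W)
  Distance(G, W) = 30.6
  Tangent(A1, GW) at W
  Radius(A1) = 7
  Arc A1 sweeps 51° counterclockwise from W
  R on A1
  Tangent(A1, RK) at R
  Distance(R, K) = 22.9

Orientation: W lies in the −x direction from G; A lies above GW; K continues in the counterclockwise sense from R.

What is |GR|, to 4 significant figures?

25.29

G is at the origin; GW is horizontal with |GW| = 30.6 and W on the −x side, so W = (-30.60, 0.000). A1 meets GW tangentially, so AW is at right angles to GW, so A = W + (0, 7) = (-30.60, 7.000). On A1, W sits at bearing -90° from A; a 51° counterclockwise sweep puts R at bearing -39°, so R = A + 7.0·(cos -39°, sin -39°) = (-25.16, 2.595). Then |GR| = |R − G| = 25.29.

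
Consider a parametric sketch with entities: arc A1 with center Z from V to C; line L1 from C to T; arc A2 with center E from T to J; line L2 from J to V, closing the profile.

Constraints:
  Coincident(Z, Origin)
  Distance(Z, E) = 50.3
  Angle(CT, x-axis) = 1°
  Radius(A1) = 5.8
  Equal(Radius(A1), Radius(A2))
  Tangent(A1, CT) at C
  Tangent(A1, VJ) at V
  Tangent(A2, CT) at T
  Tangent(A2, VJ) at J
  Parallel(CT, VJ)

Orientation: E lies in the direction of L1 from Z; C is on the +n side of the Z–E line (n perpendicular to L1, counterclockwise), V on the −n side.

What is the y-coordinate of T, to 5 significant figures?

6.6770

The slot axis is L1's direction at 1.0°, so u = (cos 1.0°, sin 1.0°) = (0.99985, 0.017452) and n = (−sin 1.0°, cos 1.0°) = (-0.017452, 0.99985). Z is at the origin and E lies 50.3 along u from Z, so E = 50.3·u = (50.292, 0.87786). Tangency of A1 to both parallel lines with radius 5.8 puts C and V at Z ± 5.8·n: C = (-0.10122, 5.7991), V = (0.10122, -5.7991). Equal radii place T and J the same way about E: T = E + 5.8·n = (50.191, 6.6770), J = E − 5.8·n = (50.394, -4.9213). So T.y = 6.6770.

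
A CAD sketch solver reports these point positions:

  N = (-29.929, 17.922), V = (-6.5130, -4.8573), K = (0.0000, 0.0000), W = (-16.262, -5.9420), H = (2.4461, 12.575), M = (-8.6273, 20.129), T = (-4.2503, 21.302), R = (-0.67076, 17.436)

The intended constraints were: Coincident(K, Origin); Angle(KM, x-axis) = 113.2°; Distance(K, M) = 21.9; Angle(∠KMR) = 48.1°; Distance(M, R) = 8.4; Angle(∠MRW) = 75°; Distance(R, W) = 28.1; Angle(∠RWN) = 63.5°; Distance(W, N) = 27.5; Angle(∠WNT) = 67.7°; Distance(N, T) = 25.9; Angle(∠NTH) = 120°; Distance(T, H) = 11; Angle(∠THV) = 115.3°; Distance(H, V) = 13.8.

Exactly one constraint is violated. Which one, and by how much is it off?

Distance(H, V) = 13.8 — off by 5.80.

K = (0.00, 0.00) ✓; KM at 113.2° ✓; |KM| = 21.90 ✓; ∠KMR = 48.10° ✓; |MR| = 8.400 ✓; ∠MRW = 75.00° ✓; |RW| = 28.10 ✓; ∠RWN = 63.50° ✓; |WN| = 27.50 ✓; ∠WNT = 67.70° ✓; |NT| = 25.90 ✓; ∠NTH = 120.0° ✓; |TH| = 11.00 ✓; ∠THV = 115.3° ✓; |HV| = 19.60 ✗.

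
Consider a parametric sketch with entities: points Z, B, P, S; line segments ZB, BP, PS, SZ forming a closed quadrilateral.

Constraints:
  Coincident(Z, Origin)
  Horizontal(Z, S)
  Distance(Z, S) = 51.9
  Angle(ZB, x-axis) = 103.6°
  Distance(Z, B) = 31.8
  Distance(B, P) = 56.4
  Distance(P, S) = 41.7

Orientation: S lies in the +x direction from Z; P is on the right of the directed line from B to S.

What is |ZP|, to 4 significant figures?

25.81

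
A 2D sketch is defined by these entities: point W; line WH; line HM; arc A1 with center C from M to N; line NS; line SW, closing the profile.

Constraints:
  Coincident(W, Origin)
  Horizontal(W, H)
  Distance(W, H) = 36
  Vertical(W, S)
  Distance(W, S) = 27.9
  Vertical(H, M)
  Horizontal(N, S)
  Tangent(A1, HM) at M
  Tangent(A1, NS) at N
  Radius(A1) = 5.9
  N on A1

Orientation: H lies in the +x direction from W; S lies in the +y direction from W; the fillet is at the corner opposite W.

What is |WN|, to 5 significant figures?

41.042

W is at the origin; W and H share the same y with |WH| = 36.0 and H on the +x side, so H = (36.000, 0.0000). WS is vertical with |WS| = 27.9 and S on the +y side, so S = (0.0000, 27.900). The virtual corner opposite W is at (36.000, 27.900). A1 meets HM tangentially, so CM is at right angles to HM and A1 meets NS tangentially, so CN is at right angles to NS, with radius 5.9, so the center C sits 5.9 in from both sides at C = (30.100, 22.000). That places the tangent points at M = (36.000, 22.000) on HM and N = (30.100, 27.900) on NS. Then |WN| = |N − W| = 41.042.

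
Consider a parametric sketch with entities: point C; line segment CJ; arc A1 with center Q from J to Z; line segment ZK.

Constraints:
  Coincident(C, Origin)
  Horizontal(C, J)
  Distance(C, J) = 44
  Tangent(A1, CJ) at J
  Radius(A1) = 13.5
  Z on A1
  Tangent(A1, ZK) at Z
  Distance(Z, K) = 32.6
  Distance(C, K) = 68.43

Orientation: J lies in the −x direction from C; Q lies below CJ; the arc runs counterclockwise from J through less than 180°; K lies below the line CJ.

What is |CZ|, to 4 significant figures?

59.52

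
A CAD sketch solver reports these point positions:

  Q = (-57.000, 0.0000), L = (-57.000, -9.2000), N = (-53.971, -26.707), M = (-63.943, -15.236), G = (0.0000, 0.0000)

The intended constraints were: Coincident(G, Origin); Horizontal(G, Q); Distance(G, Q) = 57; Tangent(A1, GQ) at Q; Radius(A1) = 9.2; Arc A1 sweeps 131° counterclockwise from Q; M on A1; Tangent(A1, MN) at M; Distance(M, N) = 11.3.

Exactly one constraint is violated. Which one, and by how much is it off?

Distance(M, N) = 11.3 — off by 3.90.

G = (0.00, 0.00) ✓; G.y = 0.00, Q.y = 0.00 ✓; |GQ| = 57.00 ✓; ∠(LQ, QG) = 90.00° ✓; |LQ| = 9.200 ✓; bearing(L→M) − bearing(L→Q) = 131.0° ✓; |LM| = 9.200 ✓; ∠(LM, MN) = 90.00° ✓; |MN| = 15.20 ✗.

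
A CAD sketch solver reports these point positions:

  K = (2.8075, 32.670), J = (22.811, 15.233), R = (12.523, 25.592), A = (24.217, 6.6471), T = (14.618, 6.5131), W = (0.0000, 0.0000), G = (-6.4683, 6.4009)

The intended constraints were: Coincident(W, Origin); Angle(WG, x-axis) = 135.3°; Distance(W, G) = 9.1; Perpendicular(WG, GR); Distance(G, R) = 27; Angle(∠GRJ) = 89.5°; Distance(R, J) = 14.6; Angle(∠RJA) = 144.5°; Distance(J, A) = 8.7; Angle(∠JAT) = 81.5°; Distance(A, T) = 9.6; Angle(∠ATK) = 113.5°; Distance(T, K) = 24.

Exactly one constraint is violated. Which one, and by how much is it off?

Distance(T, K) = 24 — off by 4.70.

W = (0.00, 0.00) ✓; WG at 135.3° ✓; |WG| = 9.100 ✓; ∠(WG, GR) = 90.00° ✓; |GR| = 27.00 ✓; ∠GRJ = 89.50° ✓; |RJ| = 14.60 ✓; ∠RJA = 144.5° ✓; |JA| = 8.700 ✓; ∠JAT = 81.50° ✓; |AT| = 9.600 ✓; ∠ATK = 113.5° ✓; |TK| = 28.70 ✗.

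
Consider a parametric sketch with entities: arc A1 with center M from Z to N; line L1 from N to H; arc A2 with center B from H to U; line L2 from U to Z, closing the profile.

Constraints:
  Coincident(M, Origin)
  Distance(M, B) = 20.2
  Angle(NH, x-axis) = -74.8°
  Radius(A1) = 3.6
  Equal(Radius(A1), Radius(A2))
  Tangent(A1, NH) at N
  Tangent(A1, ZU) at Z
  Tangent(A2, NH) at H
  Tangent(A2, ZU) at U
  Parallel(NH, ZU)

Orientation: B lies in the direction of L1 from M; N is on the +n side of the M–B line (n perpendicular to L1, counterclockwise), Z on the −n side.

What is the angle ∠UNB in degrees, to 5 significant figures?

9.5128°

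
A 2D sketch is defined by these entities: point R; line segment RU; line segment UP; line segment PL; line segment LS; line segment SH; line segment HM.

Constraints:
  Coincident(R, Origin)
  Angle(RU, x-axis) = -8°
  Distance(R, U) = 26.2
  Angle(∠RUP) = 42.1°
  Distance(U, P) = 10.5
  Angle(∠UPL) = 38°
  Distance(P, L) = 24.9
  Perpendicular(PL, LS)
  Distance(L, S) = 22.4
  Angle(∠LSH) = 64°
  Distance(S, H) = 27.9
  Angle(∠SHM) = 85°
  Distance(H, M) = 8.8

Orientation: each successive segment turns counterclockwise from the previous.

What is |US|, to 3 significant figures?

23.0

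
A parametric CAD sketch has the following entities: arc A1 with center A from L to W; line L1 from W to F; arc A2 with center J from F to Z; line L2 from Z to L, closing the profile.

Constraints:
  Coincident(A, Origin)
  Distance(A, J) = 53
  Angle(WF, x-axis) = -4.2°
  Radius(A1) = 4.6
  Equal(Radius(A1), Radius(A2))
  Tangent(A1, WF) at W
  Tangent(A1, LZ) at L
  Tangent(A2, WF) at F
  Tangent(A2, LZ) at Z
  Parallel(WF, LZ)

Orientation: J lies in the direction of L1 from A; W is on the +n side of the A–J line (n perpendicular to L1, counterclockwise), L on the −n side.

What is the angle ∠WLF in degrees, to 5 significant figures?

80.152°

The slot axis is L1's direction at -4.2°, so u = (cos -4.2°, sin -4.2°) = (0.99731, -0.073238) and n = (−sin -4.2°, cos -4.2°) = (0.073238, 0.99731). A is at the origin and J lies 53.0 along u from A, so J = 53.0·u = (52.858, -3.8816). Tangency of A1 to both parallel lines with radius 4.6 puts W and L at A ± 4.6·n: W = (0.33690, 4.5876), L = (-0.33690, -4.5876). Equal radii place F and Z the same way about J: F = J + 4.6·n = (53.195, 0.70602), Z = J − 4.6·n = (52.521, -8.4693). Then cos ∠WLF = LW·LF / (|LW||LF|), giving 80.152°.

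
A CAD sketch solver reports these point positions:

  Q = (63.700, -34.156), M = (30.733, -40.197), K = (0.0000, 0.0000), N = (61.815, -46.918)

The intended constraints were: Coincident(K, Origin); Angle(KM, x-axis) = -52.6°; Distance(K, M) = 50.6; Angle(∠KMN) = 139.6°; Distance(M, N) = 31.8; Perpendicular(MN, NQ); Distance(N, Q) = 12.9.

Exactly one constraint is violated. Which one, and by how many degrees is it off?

Perpendicular(MN, NQ) — off by 3.80°.

K = (0.00, 0.00) ✓; KM at -52.60° ✓; |KM| = 50.60 ✓; ∠KMN = 139.6° ✓; |MN| = 31.80 ✓; ∠(MN, NQ) = 93.80° ✗; |NQ| = 12.90 ✓.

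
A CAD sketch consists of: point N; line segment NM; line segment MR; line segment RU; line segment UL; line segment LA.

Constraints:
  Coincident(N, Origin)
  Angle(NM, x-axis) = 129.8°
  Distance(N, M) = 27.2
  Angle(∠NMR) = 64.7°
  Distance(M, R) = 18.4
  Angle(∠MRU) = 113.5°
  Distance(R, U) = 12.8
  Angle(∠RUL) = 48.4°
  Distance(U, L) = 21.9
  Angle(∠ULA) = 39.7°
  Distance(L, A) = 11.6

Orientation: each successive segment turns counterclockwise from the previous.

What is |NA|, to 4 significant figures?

24.00

∠RUL = 48.4° gives UL at 83.20° from the x-axis; with |UL| = 21.9, L = (-14.07, 16.38). ∠ULA = 39.7° gives LA at -136.5° from the x-axis; with |LA| = 11.6, A = (-22.48, 8.397). Then |NA| = |A − N| = 24.00.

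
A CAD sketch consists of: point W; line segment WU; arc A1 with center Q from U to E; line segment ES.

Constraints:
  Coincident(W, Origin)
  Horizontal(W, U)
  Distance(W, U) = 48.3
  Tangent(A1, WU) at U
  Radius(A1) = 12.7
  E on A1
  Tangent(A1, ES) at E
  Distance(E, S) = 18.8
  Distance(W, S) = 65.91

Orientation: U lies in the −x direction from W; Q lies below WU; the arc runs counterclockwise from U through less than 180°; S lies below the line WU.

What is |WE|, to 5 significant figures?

62.635

Checks: |QE| = 12.70 ✓; ∠(QE, ES) = 90.00° ✓; |ES| = 18.80 ✓; |WS| = 65.91 ✓.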